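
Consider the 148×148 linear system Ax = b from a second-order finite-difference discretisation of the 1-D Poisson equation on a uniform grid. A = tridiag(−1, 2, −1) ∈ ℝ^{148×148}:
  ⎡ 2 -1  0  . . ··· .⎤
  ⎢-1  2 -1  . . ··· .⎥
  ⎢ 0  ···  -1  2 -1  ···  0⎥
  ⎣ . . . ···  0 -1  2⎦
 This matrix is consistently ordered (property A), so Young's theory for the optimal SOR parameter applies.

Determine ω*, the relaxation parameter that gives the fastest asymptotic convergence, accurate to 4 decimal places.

ω* = 1.9587

ρ_J = max_k |cos(kπ/149)| = cos(π/149) = 0.9998
1 − cos²(π/149) = sin²(π/149) ⇒ √(1−ρ_J²) = sin(π/149) = 0.02108.
ω* = 2 / (1 + 0.02108) = 2 / 1.02108 ≈ 1.9587.
ρ(B_{ω*}) = ω*−1 = 0.9587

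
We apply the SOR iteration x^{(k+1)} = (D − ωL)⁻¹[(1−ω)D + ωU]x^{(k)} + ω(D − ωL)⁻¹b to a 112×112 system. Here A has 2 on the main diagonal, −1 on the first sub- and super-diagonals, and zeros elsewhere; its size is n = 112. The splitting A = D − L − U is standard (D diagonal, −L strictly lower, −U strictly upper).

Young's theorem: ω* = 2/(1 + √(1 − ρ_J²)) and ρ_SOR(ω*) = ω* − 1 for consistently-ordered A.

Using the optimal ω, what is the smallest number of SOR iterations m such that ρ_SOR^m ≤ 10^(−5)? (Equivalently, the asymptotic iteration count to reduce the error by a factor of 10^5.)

m = 208

With n=112, ρ(Jacobi) = cos(π/113) = 0.9996136.
root = sin(π/113) = 0.0277981  (since 1−cos² = sin²).
Young: ω* = 2/(1+√(1−ρ_J²)) = 2/(1+0.0277981) = 2/1.0277981 = 1.9459075.
and ρ(B_{ω*}) = 1.9459075 − 1 = 0.9459075.
m ≥ 5·ln10 / (−ln 0.9459075) = 207.027; smallest integer m = 208.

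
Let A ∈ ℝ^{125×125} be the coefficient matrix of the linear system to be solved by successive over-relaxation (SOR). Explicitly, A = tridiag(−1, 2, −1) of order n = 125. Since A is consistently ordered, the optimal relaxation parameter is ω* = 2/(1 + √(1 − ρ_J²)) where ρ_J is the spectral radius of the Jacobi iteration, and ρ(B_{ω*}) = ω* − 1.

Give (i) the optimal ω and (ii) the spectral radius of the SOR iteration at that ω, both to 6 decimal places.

[ρ_J] n=125: ρ(B_J) = cos(π/(n+1)) = cos(π/126) = 0.999689.
root = sin(π/126) = 0.0249307  (since 1−cos² = sin²).
Then 2/(1+√(1−ρ_J²)) = 2/(1+0.0249307); ω* = 2/1.0249307 = 1.951351.
[ρ_SOR] ω* − 1 = 0.951351.

ω* = 1.951351, ρ_SOR = 0.951351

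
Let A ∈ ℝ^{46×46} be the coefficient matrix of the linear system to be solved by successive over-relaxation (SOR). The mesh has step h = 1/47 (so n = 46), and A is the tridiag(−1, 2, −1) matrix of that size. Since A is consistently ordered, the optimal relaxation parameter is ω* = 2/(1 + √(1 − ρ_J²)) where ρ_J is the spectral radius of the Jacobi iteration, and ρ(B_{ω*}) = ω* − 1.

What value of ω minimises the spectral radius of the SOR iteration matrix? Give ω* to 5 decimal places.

[ρ_J] n=46: ρ(B_J) = cos(π/(n+1)) = cos(π/47) = 0.99777.
1 − cos²(π/47) = sin²(π/47) ⇒ √(1−ρ_J²) = sin(π/47) = 0.066793.
Young: ω* = 2/(1+√(1−ρ_J²)) = 2/(1+0.066793) = 2/1.066793 = 1.87478.
ρ_SOR = ω* − 1 ≈ 0.87478.

ω* = 1.87478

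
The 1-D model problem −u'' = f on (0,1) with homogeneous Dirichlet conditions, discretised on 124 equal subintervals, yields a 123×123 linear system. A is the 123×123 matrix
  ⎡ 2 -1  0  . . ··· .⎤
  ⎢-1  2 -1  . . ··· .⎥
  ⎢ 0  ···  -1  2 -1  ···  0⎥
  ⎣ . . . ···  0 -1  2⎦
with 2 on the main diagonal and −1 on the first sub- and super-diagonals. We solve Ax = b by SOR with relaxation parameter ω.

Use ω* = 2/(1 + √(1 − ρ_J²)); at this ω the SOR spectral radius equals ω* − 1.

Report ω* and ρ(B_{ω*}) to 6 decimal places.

With n=123, ρ(Jacobi) = cos(π/124) = 0.999679.
1 − cos²(π/124) = sin²(π/124) ⇒ √(1−ρ_J²) = sin(π/124) = 0.0253327.
[ω*] 2 ÷ (1 + 0.0253327) = 2 ÷ 1.0253327 = 1.950586.
[ρ_SOR] ω* − 1 = 0.950586.

ω* = 1.950586, ρ_SOR = 0.950586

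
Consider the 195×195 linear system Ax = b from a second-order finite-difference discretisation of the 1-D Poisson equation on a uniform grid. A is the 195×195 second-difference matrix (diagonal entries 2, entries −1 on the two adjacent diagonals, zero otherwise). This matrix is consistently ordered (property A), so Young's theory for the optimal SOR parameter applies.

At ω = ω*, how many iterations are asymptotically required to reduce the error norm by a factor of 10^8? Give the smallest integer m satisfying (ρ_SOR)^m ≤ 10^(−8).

B_J for the 195×195 system has eigenvalues cos(kπ/196); ρ_J = cos(π/196) = 0.9998715.
root = sin(π/196) = 0.0160278  (since 1−cos² = sin²).
Young: ω* = 2/(1+√(1−ρ_J²)) = 2/(1+0.0160278) = 2/1.0160278 = 1.9684501.
ρ_SOR = ω* − 1 = 1.9684501 − 1 = 0.9684501.
(0.9684501)^m ≤ 10^{−8}  ⇒  m·ln(0.9684501) ≤ −8·ln10  ⇒  m ≥ 574.600  ⇒  m = 575

m = 575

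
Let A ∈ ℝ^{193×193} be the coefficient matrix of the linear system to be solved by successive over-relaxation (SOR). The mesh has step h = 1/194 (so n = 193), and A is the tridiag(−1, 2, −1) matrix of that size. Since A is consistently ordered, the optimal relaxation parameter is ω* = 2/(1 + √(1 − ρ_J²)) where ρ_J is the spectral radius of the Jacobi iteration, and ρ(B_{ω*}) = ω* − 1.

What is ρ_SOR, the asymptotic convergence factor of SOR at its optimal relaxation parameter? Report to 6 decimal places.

n=193: λ(B_J) = 1 − λ(A)/2 = cos(kπ/194); k=1 gives ρ_J = 0.999869.
1 − cos²(π/194) = sin²(π/194) ⇒ √(1−ρ_J²) = sin(π/194) = 0.0161931.
Young: ω* = 2/(1+√(1−ρ_J²)) = 2/(1+0.0161931) = 2/1.0161931 = 1.968130.
At ω = 1.968130 every |λ(B_ω)| = ω−1, so ρ_SOR = 0.968130.

ρ_SOR = 0.968130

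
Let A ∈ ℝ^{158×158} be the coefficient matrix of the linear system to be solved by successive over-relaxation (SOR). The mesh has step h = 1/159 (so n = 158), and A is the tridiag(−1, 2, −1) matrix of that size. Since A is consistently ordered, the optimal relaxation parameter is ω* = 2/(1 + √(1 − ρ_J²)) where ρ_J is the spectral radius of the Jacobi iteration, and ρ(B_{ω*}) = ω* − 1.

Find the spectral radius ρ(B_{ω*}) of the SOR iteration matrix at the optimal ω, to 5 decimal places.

With n=158, ρ(Jacobi) = cos(π/159) = 0.99980.
1 − cos²(π/159) = sin²(π/159) ⇒ √(1−ρ_J²) = sin(π/159) = 0.019757.
ω* = 2/(1 + 0.019757) = 2/1.019757 = 1.96125.
ρ(B_{ω*}) = ω*−1 = 0.96125

ρ_SOR = 0.96125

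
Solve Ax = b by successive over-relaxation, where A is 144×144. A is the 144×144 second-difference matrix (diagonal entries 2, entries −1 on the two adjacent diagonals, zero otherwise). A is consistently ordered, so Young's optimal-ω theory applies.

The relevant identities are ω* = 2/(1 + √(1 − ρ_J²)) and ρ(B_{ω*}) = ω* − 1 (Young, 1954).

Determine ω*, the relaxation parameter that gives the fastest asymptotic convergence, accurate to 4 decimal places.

ω* = 1.9576

spectrum of D⁻¹(L+U) = {cos(kπ/145) : 1≤k≤144}; ρ_J = cos(π/145) = 0.9998.
√(1−ρ_J²) simplifies to sin(π/145) = 0.02166.
ω* = 2 / (1 + 0.02166) = 2 / 1.02166 ≈ 1.9576.
[ρ_SOR] ω* − 1 = 0.9576.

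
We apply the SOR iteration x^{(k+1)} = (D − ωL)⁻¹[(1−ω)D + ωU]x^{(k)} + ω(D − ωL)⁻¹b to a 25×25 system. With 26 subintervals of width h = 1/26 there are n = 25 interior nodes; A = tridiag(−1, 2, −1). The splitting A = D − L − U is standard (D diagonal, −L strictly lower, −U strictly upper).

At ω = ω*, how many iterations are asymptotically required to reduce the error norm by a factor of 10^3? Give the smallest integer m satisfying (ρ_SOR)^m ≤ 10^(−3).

B_J for the 25×25 system has eigenvalues cos(kπ/26); ρ_J = cos(π/26) = 0.9927089.
√(1−ρ_J²) simplifies to sin(π/26) = 0.1205367.
[ω*] 2 ÷ (1 + 0.1205367) = 2 ÷ 1.1205367 = 1.7848590.
ρ_SOR = ω* − 1 = 1.7848590 − 1 = 0.7848590.
Need (0.7848590)^m ≤ 10^(−3): m ≥ 3·ln10/|ln 0.7848590| = 6.90776/0.242251 = 28.515 ⇒ m = 29.

m = 29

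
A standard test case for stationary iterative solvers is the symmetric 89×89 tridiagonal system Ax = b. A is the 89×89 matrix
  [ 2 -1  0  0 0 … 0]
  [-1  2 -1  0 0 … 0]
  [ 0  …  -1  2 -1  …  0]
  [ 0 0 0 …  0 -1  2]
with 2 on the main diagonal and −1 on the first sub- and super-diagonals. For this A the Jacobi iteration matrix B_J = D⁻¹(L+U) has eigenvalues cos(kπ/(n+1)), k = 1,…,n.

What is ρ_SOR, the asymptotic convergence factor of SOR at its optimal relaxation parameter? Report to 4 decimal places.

B_J for the 89×89 system has eigenvalues cos(kπ/90); ρ_J = cos(π/90) = 0.9994.
root = sin(π/90) = 0.03490  (since 1−cos² = sin²).
ω* = 2/(1 + 0.03490) = 2/1.03490 = 1.9326.
Hence ρ(B_{ω*}) = 1.9326 − 1 = 0.9326.

ρ_SOR = 0.9326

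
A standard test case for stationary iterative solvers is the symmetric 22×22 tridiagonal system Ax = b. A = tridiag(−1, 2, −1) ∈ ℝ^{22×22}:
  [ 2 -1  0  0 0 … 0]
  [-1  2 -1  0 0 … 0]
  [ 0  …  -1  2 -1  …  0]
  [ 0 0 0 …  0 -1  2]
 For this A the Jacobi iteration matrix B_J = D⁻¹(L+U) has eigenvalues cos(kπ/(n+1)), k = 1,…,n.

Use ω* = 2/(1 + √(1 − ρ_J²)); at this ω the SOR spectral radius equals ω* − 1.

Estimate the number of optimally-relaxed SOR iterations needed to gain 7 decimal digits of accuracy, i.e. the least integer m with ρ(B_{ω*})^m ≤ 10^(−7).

spectrum of D⁻¹(L+U) = {cos(kπ/23) : 1≤k≤22}; ρ_J = cos(π/23) = 0.9906859.
1 − cos²(π/23) = sin²(π/23) ⇒ √(1−ρ_J²) = sin(π/23) = 0.1361666.
ω* = 2 / (1 + 0.1361666) = 2 / 1.1361666 ≈ 1.7603052.
ρ_SOR = ω* − 1 = 1.7603052 − 1 = 0.7603052.
ρ_SOR^m ≤ 10^(−7) ⇔ m ≥ 7·ln10/(−ln 0.7603052) = 16.1181/0.274035 = 58.818; m = ⌈58.818⌉ = 59.

m = 59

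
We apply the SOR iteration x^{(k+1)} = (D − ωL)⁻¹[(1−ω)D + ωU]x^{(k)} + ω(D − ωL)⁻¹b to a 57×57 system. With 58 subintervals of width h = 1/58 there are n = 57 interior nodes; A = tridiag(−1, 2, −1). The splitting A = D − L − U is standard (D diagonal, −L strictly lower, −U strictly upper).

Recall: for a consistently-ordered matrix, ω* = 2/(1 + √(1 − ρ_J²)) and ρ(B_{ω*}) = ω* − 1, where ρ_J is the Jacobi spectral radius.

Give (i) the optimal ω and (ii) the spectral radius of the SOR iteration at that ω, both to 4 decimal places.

n=57: λ(B_J) = 1 − λ(A)/2 = cos(kπ/58); k=1 gives ρ_J = 0.9985.
√(1 − cos²(π/58)) = sin(π/58) ≈ 0.05414.
ω* = 2 / (1 + 0.05414) = 2 / 1.05414 ≈ 1.8973.
Hence ρ(B_{ω*}) = 1.8973 − 1 = 0.8973.

ω* = 1.8973, ρ_SOR = 0.8973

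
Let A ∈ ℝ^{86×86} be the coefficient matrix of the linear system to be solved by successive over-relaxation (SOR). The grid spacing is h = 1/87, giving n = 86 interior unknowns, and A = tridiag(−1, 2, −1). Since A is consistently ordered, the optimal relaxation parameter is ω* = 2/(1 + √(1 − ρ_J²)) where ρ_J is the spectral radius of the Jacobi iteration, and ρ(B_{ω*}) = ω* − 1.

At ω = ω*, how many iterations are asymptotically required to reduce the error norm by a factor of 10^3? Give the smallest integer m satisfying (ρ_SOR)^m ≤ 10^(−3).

½·tridiag(1,0,1) at n=86: λ_k = cos(kπ/87); max |λ| at k=1 ⇒ ρ_J = cos(π/87) ≈ 0.9993481.
1 − cos²(π/87) = sin²(π/87) ⇒ √(1−ρ_J²) = sin(π/87) = 0.0361024.
ω* = 2/(1 + 0.0361024) = 2/1.0361024 = 1.9303111.
ρ_SOR = ω* − 1 ≈ 0.9303111.
m ≥ 3·ln10 / (−ln 0.9303111) = 95.627; smallest integer m = 96.

m = 96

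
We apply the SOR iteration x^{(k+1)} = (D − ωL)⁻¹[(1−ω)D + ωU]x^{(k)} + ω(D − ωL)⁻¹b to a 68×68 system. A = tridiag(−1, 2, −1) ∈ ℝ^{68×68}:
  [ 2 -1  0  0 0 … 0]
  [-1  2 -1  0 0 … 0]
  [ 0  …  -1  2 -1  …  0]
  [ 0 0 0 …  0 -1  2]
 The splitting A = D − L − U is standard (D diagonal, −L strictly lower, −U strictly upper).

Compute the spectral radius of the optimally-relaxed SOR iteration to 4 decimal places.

ρ_SOR = 0.9129

n=68: λ(B_J) = 1 − λ(A)/2 = cos(kπ/69); k=1 gives ρ_J = 0.9990.
√(1 − cos²(π/69)) = sin(π/69) ≈ 0.04551.
So ω* = 2/1.04551 = 1.9129 (Young).
At ω = 1.9129 every |λ(B_ω)| = ω−1, so ρ_SOR = 0.9129.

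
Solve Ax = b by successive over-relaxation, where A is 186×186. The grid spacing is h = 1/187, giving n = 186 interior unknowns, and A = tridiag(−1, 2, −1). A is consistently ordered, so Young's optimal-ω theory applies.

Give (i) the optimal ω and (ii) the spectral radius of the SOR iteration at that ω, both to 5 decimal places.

n=186: λ(B_J) = 1 − λ(A)/2 = cos(kπ/187); k=1 gives ρ_J = 0.99986.
√(1 − cos²(π/187)) = sin(π/187) ≈ 0.016799.
Then 2/(1+√(1−ρ_J²)) = 2/(1+0.016799); ω* = 2/1.016799 = 1.96696.
[ρ_SOR] ω* − 1 = 0.96696.

ω* = 1.96696, ρ_SOR = 0.96696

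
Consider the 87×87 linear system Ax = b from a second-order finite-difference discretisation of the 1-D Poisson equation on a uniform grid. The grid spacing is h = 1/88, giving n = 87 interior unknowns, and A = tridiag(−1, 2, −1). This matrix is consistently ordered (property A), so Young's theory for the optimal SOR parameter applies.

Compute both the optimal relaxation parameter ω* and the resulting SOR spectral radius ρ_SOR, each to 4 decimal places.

n=87: λ(B_J) = 1 − λ(A)/2 = cos(kπ/88); k=1 gives ρ_J = 0.9994.
1 − cos²(π/88) = sin²(π/88) ⇒ √(1−ρ_J²) = sin(π/88) = 0.03569.
ω* = 2/(1 + 0.03569) = 2/1.03569 = 1.9311.
Hence ρ(B_{ω*}) = 1.9311 − 1 = 0.9311.

ω* = 1.9311, ρ_SOR = 0.9311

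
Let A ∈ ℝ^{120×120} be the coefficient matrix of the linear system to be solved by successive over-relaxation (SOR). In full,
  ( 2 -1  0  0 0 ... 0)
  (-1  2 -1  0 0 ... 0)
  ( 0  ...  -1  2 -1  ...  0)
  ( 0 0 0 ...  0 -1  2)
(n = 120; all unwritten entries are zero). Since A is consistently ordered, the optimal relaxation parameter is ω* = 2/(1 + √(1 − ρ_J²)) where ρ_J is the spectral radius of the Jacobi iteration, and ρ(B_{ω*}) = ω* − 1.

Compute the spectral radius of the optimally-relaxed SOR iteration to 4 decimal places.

ρ_SOR = 0.9494

B_J for the 120×120 system has eigenvalues cos(kπ/121); ρ_J = cos(π/121) = 0.9997.
root = sin(π/121) = 0.02596  (since 1−cos² = sin²).
[ω*] 2 ÷ (1 + 0.02596) = 2 ÷ 1.02596 = 1.9494.
[ρ_SOR] ω* − 1 = 0.9494.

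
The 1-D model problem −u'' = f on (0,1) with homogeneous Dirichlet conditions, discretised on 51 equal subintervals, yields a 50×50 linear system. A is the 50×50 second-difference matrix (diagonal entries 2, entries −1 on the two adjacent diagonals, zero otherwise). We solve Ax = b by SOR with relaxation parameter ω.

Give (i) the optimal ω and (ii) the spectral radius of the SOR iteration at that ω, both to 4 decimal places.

½·tridiag(1,0,1) at n=50: λ_k = cos(kπ/51); max |λ| at k=1 ⇒ ρ_J = cos(π/51) ≈ 0.9981.
√(1−ρ_J²) simplifies to sin(π/51) = 0.06156.
Then 2/(1+√(1−ρ_J²)) = 2/(1+0.06156); ω* = 2/1.06156 = 1.8840.
[ρ_SOR] ω* − 1 = 0.8840.

ω* = 1.8840, ρ_SOR = 0.8840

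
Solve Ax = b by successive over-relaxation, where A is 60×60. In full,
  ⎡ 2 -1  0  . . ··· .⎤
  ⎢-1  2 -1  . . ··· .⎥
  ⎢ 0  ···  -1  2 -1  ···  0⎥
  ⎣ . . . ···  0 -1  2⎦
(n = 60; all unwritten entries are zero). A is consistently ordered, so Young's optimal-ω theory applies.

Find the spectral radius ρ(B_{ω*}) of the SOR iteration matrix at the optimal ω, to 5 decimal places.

B_J for the 60×60 system has eigenvalues cos(kπ/61); ρ_J = cos(π/61) = 0.99867.
root = sin(π/61) = 0.051479  (since 1−cos² = sin²).
Young: ω* = 2/(1+√(1−ρ_J²)) = 2/(1+0.051479) = 2/1.051479 = 1.90208.
ρ(B_{ω*}) = ω*−1 = 0.90208

ρ_SOR = 0.90208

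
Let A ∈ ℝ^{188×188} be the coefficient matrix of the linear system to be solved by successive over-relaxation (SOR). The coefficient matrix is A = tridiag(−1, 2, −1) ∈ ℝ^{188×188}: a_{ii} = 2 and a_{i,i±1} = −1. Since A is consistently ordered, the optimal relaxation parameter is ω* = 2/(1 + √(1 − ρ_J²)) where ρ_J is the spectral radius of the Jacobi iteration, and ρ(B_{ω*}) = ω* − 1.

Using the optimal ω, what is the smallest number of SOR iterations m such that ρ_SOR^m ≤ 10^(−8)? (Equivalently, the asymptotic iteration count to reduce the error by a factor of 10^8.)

m = 555

B_J for the 188×188 system has eigenvalues cos(kπ/189); ρ_J = cos(π/189) = 0.9998619.
√(1−ρ_J²) = |sin(π/189)| = 0.0166214
So ω* = 2/1.0166214 = 1.9673007 (Young).
[ρ_SOR] ω* − 1 = 0.9673007.
(0.9673007)^m ≤ 10^{−8}  ⇒  m·ln(0.9673007) ≤ −8·ln10  ⇒  m ≥ 554.074  ⇒  m = 555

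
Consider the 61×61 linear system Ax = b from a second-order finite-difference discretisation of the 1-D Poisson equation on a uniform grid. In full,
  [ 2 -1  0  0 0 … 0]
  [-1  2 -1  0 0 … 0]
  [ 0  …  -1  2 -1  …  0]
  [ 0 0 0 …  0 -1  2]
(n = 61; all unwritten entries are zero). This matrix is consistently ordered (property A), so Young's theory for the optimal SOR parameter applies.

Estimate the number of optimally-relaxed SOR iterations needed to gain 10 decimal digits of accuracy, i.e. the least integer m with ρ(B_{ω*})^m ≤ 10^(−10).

m = 228

spectrum of D⁻¹(L+U) = {cos(kπ/62) : 1≤k≤61}; ρ_J = cos(π/62) = 0.9987165.
root = sin(π/62) = 0.0506492  (since 1−cos² = sin²).
Then 2/(1+√(1−ρ_J²)) = 2/(1+0.0506492); ω* = 2/1.0506492 = 1.9035849.
ρ(B_{ω*}) = ω*−1 = 0.9035849
ρ_SOR^m ≤ 10^(−10) ⇔ m ≥ 10·ln10/(−ln 0.9035849) = 23.0259/0.101385 = 227.113; m = ⌈227.113⌉ = 228.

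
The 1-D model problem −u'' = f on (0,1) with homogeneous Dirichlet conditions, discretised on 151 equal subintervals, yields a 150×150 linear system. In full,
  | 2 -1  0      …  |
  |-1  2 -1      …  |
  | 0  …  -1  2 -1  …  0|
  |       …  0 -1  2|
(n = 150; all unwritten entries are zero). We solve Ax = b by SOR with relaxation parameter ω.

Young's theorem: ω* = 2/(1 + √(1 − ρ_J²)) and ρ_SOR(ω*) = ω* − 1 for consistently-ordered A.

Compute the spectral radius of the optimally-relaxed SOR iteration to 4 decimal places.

ρ_SOR = 0.9592

n=150: λ(B_J) = 1 − λ(A)/2 = cos(kπ/151); k=1 gives ρ_J = 0.9998.
√(1−ρ_J²) simplifies to sin(π/151) = 0.02080.
ω* = 2/(1+0.02080) = 1.9592
ρ_SOR = ω* − 1 = 1.9592 − 1 = 0.9592.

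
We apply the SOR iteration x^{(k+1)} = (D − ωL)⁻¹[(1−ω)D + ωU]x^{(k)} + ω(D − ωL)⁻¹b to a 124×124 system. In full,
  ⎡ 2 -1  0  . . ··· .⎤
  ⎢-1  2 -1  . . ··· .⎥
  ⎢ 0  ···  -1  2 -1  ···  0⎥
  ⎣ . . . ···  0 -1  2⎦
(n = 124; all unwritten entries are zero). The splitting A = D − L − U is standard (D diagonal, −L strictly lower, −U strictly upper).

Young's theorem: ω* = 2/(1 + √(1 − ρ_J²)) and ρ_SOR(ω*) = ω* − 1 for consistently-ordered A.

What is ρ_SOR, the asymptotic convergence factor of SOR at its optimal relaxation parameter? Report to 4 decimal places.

[ρ_J] n=124: ρ(B_J) = cos(π/(n+1)) = cos(π/125) = 0.9997.
root = sin(π/125) = 0.02513  (since 1−cos² = sin²).
ω* = 2/(1 + 0.02513) = 2/1.02513 = 1.9510.
ρ_SOR = ω* − 1 = 1.9510 − 1 = 0.9510.

ρ_SOR = 0.9510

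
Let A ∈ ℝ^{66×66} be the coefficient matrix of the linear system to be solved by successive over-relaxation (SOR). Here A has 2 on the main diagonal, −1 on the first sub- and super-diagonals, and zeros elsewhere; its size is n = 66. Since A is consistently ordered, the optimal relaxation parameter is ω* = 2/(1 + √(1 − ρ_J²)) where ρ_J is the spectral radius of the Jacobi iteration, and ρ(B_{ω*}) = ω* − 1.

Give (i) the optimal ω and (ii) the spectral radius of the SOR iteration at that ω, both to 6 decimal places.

ω* = 1.910453, ρ_SOR = 0.910453

[ρ_J] n=66: ρ(B_J) = cos(π/(n+1)) = cos(π/67) = 0.998901.
√(1 − cos²(π/67)) = sin(π/67) ≈ 0.0468723.
Young: ω* = 2/(1+√(1−ρ_J²)) = 2/(1+0.0468723) = 2/1.0468723 = 1.910453.
ρ(B_{ω*}) = ω*−1 = 0.910453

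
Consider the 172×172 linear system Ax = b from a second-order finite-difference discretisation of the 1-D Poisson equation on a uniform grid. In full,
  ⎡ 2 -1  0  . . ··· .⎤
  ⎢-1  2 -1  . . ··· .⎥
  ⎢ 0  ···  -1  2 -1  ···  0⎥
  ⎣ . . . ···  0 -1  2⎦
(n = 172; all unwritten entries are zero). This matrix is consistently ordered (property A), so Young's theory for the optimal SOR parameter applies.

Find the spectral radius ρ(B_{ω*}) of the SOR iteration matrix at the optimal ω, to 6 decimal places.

ρ_SOR = 0.964331

With n=172, ρ(Jacobi) = cos(π/173) = 0.999835.
√(1−ρ_J²) simplifies to sin(π/173) = 0.0181585.
ω* = 2/(1+0.0181585) = 1.964331
ρ(B_{ω*}) = ω*−1 = 0.964331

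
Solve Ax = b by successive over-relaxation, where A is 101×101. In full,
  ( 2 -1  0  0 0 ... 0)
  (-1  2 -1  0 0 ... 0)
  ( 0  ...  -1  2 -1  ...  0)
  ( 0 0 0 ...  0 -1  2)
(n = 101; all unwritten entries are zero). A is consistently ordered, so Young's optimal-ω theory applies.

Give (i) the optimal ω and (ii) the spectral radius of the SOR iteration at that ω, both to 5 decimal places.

½·tridiag(1,0,1) at n=101: λ_k = cos(kπ/102); max |λ| at k=1 ⇒ ρ_J = cos(π/102) ≈ 0.99953.
√(1−ρ_J²) = |sin(π/102)| = 0.030795
[ω*] 2 ÷ (1 + 0.030795) = 2 ÷ 1.030795 = 1.94025.
and ρ(B_{ω*}) = 1.94025 − 1 = 0.94025.

ω* = 1.94025, ρ_SOR = 0.94025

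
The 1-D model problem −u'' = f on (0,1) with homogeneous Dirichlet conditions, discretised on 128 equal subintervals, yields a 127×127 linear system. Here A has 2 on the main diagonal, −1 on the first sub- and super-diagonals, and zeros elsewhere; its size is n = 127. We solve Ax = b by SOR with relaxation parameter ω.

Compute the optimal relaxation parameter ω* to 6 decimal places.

ω* = 1.952093

n=127: λ(B_J) = 1 − λ(A)/2 = cos(kπ/128); k=1 gives ρ_J = 0.999699.
√(1 − cos²(π/128)) = sin(π/128) ≈ 0.0245412.
[ω*] 2 ÷ (1 + 0.0245412) = 2 ÷ 1.0245412 = 1.952093.
At ω = 1.952093 every |λ(B_ω)| = ω−1, so ρ_SOR = 0.952093.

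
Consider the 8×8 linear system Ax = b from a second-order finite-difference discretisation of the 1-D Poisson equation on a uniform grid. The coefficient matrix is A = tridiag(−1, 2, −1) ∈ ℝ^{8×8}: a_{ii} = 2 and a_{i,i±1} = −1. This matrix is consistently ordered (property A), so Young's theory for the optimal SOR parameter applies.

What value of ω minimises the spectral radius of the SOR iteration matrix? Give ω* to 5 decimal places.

ω* = 1.49029

ρ_J = max_k |cos(kπ/9)| = cos(π/9) = 0.93969
√(1−ρ_J²) simplifies to sin(π/9) = 0.342020.
ω* = 2 / (1 + 0.342020) = 2 / 1.342020 ≈ 1.49029.
ρ_SOR = ω* − 1 ≈ 0.49029.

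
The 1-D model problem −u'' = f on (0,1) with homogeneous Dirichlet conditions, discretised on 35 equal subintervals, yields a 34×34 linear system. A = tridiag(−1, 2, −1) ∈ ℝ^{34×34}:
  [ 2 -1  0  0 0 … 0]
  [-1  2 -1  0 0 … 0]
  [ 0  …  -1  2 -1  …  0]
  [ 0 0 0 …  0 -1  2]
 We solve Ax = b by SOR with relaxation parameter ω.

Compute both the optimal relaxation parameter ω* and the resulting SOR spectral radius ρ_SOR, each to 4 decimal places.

n=34: λ(B_J) = 1 − λ(A)/2 = cos(kπ/35); k=1 gives ρ_J = 0.9960.
root = sin(π/35) = 0.08964  (since 1−cos² = sin²).
So ω* = 2/1.08964 = 1.8355 (Young).
ρ_SOR = ω* − 1 ≈ 0.8355.

ω* = 1.8355, ρ_SOR = 0.8355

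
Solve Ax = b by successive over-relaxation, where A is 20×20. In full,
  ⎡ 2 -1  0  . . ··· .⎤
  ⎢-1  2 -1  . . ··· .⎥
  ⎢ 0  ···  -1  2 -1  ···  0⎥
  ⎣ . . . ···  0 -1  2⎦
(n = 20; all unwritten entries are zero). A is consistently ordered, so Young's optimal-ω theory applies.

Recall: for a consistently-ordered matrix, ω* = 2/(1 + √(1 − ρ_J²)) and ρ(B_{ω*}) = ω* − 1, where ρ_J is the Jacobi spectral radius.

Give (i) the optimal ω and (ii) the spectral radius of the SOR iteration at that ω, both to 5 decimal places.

spectrum of D⁻¹(L+U) = {cos(kπ/21) : 1≤k≤20}; ρ_J = cos(π/21) = 0.98883.
√(1 − cos²(π/21)) = sin(π/21) ≈ 0.149042.
ω* = 2 / (1 + 0.149042) = 2 / 1.149042 ≈ 1.74058.
ρ_SOR = ω* − 1 ≈ 0.74058.

ω* = 1.74058, ρ_SOR = 0.74058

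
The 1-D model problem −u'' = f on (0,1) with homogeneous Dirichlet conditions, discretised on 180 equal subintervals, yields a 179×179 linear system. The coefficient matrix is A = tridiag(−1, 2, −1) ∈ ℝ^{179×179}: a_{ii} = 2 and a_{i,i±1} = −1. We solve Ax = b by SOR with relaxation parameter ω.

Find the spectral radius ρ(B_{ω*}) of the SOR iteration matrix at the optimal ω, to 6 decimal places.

spectrum of D⁻¹(L+U) = {cos(kπ/180) : 1≤k≤179}; ρ_J = cos(π/180) = 0.999848.
√(1−ρ_J²) = |sin(π/180)| = 0.0174524
ω* = 2/(1+0.0174524) = 1.965694
ρ(B_{ω*}) = ω*−1 = 0.965694

ρ_SOR = 0.965694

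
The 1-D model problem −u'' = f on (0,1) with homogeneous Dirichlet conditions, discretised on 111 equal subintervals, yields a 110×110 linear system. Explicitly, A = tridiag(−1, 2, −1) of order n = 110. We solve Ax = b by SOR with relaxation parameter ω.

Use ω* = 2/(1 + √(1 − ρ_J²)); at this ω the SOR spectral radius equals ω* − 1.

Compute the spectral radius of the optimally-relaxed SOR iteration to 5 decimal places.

ρ_SOR = 0.94496

½·tridiag(1,0,1) at n=110: λ_k = cos(kπ/111); max |λ| at k=1 ⇒ ρ_J = cos(π/111) ≈ 0.99960.
1 − cos²(π/111) = sin²(π/111) ⇒ √(1−ρ_J²) = sin(π/111) = 0.028299.
[ω*] 2 ÷ (1 + 0.028299) = 2 ÷ 1.028299 = 1.94496.
ρ(B_{ω*}) = ω*−1 = 0.94496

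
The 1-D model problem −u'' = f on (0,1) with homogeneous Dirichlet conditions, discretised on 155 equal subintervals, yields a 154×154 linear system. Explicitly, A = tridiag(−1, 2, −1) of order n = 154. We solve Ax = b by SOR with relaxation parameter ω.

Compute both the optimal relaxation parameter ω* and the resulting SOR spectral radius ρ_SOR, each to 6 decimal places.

½·tridiag(1,0,1) at n=154: λ_k = cos(kπ/155); max |λ| at k=1 ⇒ ρ_J = cos(π/155) ≈ 0.999795.
root = sin(π/155) = 0.0202670  (since 1−cos² = sin²).
ω* = 2 / (1 + 0.0202670) = 2 / 1.0202670 ≈ 1.960271.
ρ_SOR = ω* − 1 ≈ 0.960271.

ω* = 1.960271, ρ_SOR = 0.960271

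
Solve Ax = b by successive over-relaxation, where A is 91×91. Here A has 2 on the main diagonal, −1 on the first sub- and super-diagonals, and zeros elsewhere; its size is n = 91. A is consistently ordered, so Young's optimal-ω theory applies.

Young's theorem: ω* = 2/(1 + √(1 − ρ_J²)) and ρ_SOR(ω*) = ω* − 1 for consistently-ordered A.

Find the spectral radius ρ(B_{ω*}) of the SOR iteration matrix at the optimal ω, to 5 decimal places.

ρ_SOR = 0.93397

spectrum of D⁻¹(L+U) = {cos(kπ/92) : 1≤k≤91}; ρ_J = cos(π/92) = 0.99942.
√(1 − cos²(π/92)) = sin(π/92) ≈ 0.034141.
So ω* = 2/1.034141 = 1.93397 (Young).
Hence ρ(B_{ω*}) = 1.93397 − 1 = 0.93397.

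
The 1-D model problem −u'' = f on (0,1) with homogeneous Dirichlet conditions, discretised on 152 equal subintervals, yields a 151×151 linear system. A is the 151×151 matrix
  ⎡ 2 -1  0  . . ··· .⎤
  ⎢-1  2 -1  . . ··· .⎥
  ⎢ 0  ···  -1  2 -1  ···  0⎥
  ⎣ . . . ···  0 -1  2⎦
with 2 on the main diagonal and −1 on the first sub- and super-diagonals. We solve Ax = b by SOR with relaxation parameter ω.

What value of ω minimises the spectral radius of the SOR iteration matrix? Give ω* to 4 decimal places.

[ρ_J] n=151: ρ(B_J) = cos(π/(n+1)) = cos(π/152) = 0.9998.
root = sin(π/152) = 0.02067  (since 1−cos² = sin²).
[ω*] 2 ÷ (1 + 0.02067) = 2 ÷ 1.02067 = 1.9595.
ρ(B_{ω*}) = ω*−1 = 0.9595

ω* = 1.9595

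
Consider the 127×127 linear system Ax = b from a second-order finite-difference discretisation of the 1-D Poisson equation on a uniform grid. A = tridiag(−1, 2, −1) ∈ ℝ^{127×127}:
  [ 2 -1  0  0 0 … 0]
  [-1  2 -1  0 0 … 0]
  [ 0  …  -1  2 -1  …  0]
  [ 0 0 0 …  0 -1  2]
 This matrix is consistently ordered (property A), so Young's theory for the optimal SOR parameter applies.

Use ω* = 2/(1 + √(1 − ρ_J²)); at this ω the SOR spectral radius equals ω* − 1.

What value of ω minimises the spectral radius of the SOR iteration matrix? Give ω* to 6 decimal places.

ω* = 1.952093

spectrum of D⁻¹(L+U) = {cos(kπ/128) : 1≤k≤127}; ρ_J = cos(π/128) = 0.999699.
√(1−ρ_J²) = |sin(π/128)| = 0.0245412
Then 2/(1+√(1−ρ_J²)) = 2/(1+0.0245412); ω* = 2/1.0245412 = 1.952093.
[ρ_SOR] ω* − 1 = 0.952093.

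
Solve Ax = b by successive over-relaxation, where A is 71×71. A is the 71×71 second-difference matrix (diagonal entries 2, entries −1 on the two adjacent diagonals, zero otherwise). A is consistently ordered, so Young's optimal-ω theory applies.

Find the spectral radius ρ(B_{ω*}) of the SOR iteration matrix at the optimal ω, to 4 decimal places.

ρ_SOR = 0.9164

With n=71, ρ(Jacobi) = cos(π/72) = 0.9990.
√(1−ρ_J²) simplifies to sin(π/72) = 0.04362.
ω* = 2/(1+0.04362) = 1.9164
ρ_SOR = ω* − 1 ≈ 0.9164.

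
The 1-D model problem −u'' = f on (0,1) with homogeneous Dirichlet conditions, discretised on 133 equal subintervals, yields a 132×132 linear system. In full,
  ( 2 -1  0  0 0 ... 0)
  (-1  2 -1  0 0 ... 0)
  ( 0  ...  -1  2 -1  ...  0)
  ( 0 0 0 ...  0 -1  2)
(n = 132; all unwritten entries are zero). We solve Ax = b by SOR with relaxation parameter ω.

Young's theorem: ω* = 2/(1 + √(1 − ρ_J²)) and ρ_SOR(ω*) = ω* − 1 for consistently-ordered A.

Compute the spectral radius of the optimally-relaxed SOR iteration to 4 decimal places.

[ρ_J] n=132: ρ(B_J) = cos(π/(n+1)) = cos(π/133) = 0.9997.
root = sin(π/133) = 0.02362  (since 1−cos² = sin²).
ω* = 2/(1+0.02362) = 1.9539
Hence ρ(B_{ω*}) = 1.9539 − 1 = 0.9539.

ρ_SOR = 0.9539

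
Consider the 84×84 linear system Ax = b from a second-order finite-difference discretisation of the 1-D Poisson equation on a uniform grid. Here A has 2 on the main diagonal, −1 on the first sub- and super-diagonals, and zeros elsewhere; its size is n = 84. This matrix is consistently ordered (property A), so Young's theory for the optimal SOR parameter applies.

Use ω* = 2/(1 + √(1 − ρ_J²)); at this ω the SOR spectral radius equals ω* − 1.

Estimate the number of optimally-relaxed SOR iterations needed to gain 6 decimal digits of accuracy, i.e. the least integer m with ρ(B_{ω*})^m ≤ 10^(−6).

m = 187

½·tridiag(1,0,1) at n=84: λ_k = cos(kπ/85); max |λ| at k=1 ⇒ ρ_J = cos(π/85) ≈ 0.9993171.
√(1−ρ_J²) simplifies to sin(π/85) = 0.0369515.
Young: ω* = 2/(1+√(1−ρ_J²)) = 2/(1+0.0369515) = 2/1.0369515 = 1.9287305.
and ρ(B_{ω*}) = 1.9287305 − 1 = 0.9287305.
(0.9287305)^m ≤ 10^{−6}  ⇒  m·ln(0.9287305) ≤ −6·ln10  ⇒  m ≥ 186.856  ⇒  m = 187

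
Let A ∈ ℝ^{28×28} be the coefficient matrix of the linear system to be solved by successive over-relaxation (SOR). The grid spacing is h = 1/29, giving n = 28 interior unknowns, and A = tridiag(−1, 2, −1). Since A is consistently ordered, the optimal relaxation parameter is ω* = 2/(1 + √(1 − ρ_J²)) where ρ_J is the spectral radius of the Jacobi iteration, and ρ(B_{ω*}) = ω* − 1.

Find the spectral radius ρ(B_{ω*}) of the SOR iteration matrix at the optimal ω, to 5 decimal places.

ρ_SOR = 0.80486

½·tridiag(1,0,1) at n=28: λ_k = cos(kπ/29); max |λ| at k=1 ⇒ ρ_J = cos(π/29) ≈ 0.99414.
1 − cos²(π/29) = sin²(π/29) ⇒ √(1−ρ_J²) = sin(π/29) = 0.108119.
ω* = 2/(1+0.108119) = 1.80486
At ω = 1.80486 every |λ(B_ω)| = ω−1, so ρ_SOR = 0.80486.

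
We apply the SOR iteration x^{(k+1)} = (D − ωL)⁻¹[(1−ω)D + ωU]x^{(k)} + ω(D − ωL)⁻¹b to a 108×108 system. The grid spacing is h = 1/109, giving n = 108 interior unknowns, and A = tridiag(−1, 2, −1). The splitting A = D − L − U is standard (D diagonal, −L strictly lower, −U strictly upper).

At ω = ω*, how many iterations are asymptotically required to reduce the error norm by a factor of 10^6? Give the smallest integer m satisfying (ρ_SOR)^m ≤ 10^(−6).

½·tridiag(1,0,1) at n=108: λ_k = cos(kπ/109); max |λ| at k=1 ⇒ ρ_J = cos(π/109) ≈ 0.9995847.
root = sin(π/109) = 0.0288180  (since 1−cos² = sin²).
Then 2/(1+√(1−ρ_J²)) = 2/(1+0.0288180); ω* = 2/1.0288180 = 1.9439784.
[ρ_SOR] ω* − 1 = 0.9439784.
m ≥ 6·ln10 / (−ln 0.9439784) = 239.636; smallest integer m = 240.

m = 240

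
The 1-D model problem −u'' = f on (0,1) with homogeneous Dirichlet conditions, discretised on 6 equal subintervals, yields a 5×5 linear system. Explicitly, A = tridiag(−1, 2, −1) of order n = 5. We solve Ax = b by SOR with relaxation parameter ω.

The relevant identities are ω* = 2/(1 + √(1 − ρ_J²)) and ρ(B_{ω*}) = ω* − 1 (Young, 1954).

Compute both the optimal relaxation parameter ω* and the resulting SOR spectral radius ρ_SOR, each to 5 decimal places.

[ρ_J] n=5: ρ(B_J) = cos(π/(n+1)) = cos(π/6) = 0.86603.
√(1−ρ_J²) = |sin(π/6)| = 0.500000
ω* = 2/(1+0.500000) = 1.33333
and ρ(B_{ω*}) = 1.33333 − 1 = 0.33333.

ω* = 1.33333, ρ_SOR = 0.33333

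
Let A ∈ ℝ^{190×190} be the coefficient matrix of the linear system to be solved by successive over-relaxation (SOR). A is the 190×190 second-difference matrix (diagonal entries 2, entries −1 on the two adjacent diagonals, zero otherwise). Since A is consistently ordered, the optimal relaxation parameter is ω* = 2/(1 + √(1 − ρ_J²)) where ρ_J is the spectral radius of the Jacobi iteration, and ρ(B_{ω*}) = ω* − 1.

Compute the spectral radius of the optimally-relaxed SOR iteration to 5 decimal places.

ρ_J = max_k |cos(kπ/191)| = cos(π/191) = 0.99986
√(1−ρ_J²) simplifies to sin(π/191) = 0.016447.
[ω*] 2 ÷ (1 + 0.016447) = 2 ÷ 1.016447 = 1.96764.
[ρ_SOR] ω* − 1 = 0.96764.

ρ_SOR = 0.96764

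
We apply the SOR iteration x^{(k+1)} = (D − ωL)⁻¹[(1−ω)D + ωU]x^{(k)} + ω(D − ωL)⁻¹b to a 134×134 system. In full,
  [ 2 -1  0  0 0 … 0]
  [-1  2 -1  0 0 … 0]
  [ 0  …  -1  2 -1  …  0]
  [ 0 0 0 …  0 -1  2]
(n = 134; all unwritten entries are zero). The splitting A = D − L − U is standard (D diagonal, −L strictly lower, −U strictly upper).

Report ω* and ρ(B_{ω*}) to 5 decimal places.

n=134: λ(B_J) = 1 − λ(A)/2 = cos(kπ/135); k=1 gives ρ_J = 0.99973.
root = sin(π/135) = 0.023269  (since 1−cos² = sin²).
ω* = 2/(1 + 0.023269) = 2/1.023269 = 1.95452.
ρ_SOR = ω* − 1 ≈ 0.95452.

ω* = 1.95452, ρ_SOR = 0.95452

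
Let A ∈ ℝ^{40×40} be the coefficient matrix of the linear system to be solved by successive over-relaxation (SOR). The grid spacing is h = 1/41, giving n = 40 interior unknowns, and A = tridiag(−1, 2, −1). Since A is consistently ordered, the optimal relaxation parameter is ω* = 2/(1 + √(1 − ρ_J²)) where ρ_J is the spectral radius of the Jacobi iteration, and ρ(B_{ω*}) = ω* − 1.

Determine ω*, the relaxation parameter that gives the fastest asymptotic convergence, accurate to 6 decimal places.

ω* = 1.857788

B_J for the 40×40 system has eigenvalues cos(kπ/41); ρ_J = cos(π/41) = 0.997066.
√(1−ρ_J²) = |sin(π/41)| = 0.0765493
ω* = 2 / (1 + 0.0765493) = 2 / 1.0765493 ≈ 1.857788.
Hence ρ(B_{ω*}) = 1.857788 − 1 = 0.857788.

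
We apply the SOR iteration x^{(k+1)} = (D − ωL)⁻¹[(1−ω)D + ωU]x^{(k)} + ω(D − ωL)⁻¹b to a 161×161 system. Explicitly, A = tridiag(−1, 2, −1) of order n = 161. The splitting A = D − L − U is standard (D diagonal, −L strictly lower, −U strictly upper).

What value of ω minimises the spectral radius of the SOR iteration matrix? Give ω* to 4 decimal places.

ω* = 1.9620

spectrum of D⁻¹(L+U) = {cos(kπ/162) : 1≤k≤161}; ρ_J = cos(π/162) = 0.9998.
root = sin(π/162) = 0.01939  (since 1−cos² = sin²).
ω* = 2 / (1 + 0.01939) = 2 / 1.01939 ≈ 1.9620.
ρ(B_{ω*}) = ω*−1 = 0.9620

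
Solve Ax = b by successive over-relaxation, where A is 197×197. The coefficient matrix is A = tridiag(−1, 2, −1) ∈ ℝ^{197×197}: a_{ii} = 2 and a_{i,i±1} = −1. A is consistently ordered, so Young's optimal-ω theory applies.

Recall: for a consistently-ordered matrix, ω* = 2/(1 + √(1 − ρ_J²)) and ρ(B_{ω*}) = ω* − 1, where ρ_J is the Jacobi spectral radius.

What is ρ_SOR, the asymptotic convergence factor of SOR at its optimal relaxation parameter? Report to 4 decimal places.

ρ_SOR = 0.9688

With n=197, ρ(Jacobi) = cos(π/198) = 0.9999.
√(1−ρ_J²) = |sin(π/198)| = 0.01587
Young: ω* = 2/(1+√(1−ρ_J²)) = 2/(1+0.01587) = 2/1.01587 = 1.9688.
ρ(B_{ω*}) = ω*−1 = 0.9688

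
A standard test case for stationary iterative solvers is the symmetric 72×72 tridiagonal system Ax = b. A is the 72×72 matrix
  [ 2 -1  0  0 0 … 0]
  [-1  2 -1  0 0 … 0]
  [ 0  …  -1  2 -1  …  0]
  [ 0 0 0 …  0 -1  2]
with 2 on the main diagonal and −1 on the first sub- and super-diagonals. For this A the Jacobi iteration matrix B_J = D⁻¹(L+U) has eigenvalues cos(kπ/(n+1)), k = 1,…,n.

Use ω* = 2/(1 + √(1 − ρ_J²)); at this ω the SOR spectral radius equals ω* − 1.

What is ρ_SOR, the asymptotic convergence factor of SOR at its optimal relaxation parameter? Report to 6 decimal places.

spectrum of D⁻¹(L+U) = {cos(kπ/73) : 1≤k≤72}; ρ_J = cos(π/73) = 0.999074.
1 − cos²(π/73) = sin²(π/73) ⇒ √(1−ρ_J²) = sin(π/73) = 0.0430222.
Then 2/(1+√(1−ρ_J²)) = 2/(1+0.0430222); ω* = 2/1.0430222 = 1.917505.
Hence ρ(B_{ω*}) = 1.917505 − 1 = 0.917505.

ρ_SOR = 0.917505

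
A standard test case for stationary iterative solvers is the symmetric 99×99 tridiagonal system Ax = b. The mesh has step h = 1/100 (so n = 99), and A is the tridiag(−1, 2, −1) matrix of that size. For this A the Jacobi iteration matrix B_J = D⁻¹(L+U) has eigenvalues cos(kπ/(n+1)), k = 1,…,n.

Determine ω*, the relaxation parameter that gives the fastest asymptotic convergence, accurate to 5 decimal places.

ω* = 1.93909

spectrum of D⁻¹(L+U) = {cos(kπ/100) : 1≤k≤99}; ρ_J = cos(π/100) = 0.99951.
√(1 − cos²(π/100)) = sin(π/100) ≈ 0.031411.
Then 2/(1+√(1−ρ_J²)) = 2/(1+0.031411); ω* = 2/1.031411 = 1.93909.
Hence ρ(B_{ω*}) = 1.93909 − 1 = 0.93909.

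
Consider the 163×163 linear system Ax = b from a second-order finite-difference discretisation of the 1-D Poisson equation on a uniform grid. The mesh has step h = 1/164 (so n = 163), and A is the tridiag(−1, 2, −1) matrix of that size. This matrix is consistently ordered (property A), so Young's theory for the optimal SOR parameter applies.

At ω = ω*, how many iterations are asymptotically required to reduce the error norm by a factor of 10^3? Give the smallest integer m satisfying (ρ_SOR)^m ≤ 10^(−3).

m = 181

spectrum of D⁻¹(L+U) = {cos(kπ/164) : 1≤k≤163}; ρ_J = cos(π/164) = 0.9998165.
√(1−ρ_J²) = |sin(π/164)| = 0.0191549
So ω* = 2/1.0191549 = 1.9624102 (Young).
At ω = 1.9624102 every |λ(B_ω)| = ω−1, so ρ_SOR = 0.9624102.
(0.9624102)^m ≤ 10^{−3}  ⇒  m·ln(0.9624102) ≤ −3·ln10  ⇒  m ≥ 180.291  ⇒  m = 181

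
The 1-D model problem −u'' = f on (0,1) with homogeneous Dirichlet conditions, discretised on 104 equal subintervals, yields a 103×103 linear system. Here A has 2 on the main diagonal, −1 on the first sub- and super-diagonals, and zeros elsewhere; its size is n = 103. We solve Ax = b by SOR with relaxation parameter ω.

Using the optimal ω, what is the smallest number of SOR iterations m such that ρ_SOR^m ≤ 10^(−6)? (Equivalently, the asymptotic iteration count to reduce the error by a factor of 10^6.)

m = 229

With n=103, ρ(Jacobi) = cos(π/104) = 0.9995438.
√(1 − cos²(π/104)) = sin(π/104) ≈ 0.0302030.
ω* = 2/(1 + 0.0302030) = 2/1.0302030 = 1.9413650.
At ω = 1.9413650 every |λ(B_ω)| = ω−1, so ρ_SOR = 0.9413650.
(0.9413650)^m ≤ 10^{−6}  ⇒  m·ln(0.9413650) ≤ −6·ln10  ⇒  m ≥ 228.641  ⇒  m = 229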